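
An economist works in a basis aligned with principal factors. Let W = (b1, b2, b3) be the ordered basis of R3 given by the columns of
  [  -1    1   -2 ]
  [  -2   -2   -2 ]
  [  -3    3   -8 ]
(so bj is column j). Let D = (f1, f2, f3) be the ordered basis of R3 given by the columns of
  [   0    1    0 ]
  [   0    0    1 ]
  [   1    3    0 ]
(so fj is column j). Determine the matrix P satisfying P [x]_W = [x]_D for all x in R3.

Let M have columns bj and N have columns fj. Then for every x, N [x]_D = x = M [x]_W, so P = N^(-1) M.
Since det N = 1, N^(-1) has integer entries; multiplying gives P = [[0, 0, -2], [-1, 1, -2], [-2, -2, -2]].

[[0, 0, -2], [-1, 1, -2], [-2, -2, -2]]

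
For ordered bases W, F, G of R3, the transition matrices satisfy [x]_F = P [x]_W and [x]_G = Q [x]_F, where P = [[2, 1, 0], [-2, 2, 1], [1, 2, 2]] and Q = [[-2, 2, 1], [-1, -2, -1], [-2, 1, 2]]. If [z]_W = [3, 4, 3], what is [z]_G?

[7, -37, 19]

Apply P to get F-coordinates [10, 5, 17], then Q to get G-coordinates.
The result is [z]_G = [7, -37, 19].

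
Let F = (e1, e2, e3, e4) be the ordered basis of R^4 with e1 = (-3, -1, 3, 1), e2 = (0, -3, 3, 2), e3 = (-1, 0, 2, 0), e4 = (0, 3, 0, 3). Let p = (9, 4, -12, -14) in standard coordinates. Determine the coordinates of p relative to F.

(-4, -2, 3, -2)

Write p = c_1 e1 + ... + c_4 e4 and solve for the c_i.
Gaussian elimination on [M | p] yields c = (-4, -2, 3, -2).
Check: -4e1 - 2e2 + 3e3 - 2e4 = (9, 4, -12, -14).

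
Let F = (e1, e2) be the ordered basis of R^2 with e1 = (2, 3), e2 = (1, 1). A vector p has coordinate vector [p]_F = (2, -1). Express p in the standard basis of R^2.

By definition p = 2e1 - e2.
Summing componentwise gives (3, 5).

(3, 5)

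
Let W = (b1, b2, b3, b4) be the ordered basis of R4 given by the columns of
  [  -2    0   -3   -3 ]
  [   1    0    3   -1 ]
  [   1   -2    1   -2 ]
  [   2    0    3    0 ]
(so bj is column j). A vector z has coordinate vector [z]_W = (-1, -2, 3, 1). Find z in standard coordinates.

The coordinates say z = -b1 - 2b2 + 3b3 + b4; adding the scaled basis vectors gives (-10, 7, 4, 7).

(-10, 7, 4, 7)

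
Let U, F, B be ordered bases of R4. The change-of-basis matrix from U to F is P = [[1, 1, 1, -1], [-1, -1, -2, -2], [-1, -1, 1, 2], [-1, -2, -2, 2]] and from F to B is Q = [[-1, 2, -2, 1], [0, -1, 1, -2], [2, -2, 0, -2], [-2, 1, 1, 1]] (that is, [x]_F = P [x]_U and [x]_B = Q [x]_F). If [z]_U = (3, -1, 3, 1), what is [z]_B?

Composing the changes, [z]_B = Q P [z]_U.
Q P = [[-2, -3, -9, -5], [2, 4, 7, 0], [6, 8, 10, -2], [-5, -6, -5, 4]]; applying this to (3, -1, 3, 1) gives (-35, 23, 38, -20).

(-35, 23, 38, -20)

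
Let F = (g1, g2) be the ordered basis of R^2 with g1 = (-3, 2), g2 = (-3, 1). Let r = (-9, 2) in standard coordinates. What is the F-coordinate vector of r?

(-1, 4)

Write r = c_1 g1 + c_2 g2 and solve for the c_i.
System: -3c_1 - 3c_2 = -9, 2c_1 + c_2 = 2; solving gives c_1 = -1, c_2 = 4.
Check: -g1 + 4g2 = (-9, 2).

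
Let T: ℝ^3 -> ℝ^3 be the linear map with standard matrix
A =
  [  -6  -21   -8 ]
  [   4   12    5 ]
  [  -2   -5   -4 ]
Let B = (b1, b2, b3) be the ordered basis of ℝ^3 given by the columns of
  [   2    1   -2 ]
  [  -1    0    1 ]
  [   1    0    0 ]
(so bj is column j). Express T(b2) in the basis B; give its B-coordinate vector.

Compute T(b2) = A b2 = [-6, 4, -2] in standard coordinates.
Then write this in B-coordinates: solve for y in y_1 b1 + ... + y_3 b3 = [-6, 4, -2].
This gives y = [-2, 2, 2], which is column 2 of [T]_B.

[-2, 2, 2]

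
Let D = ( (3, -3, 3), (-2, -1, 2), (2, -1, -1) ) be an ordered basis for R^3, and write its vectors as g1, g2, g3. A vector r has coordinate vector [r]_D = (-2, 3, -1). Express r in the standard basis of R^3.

The coordinates say r = -2g1 + 3g2 - g3; adding the scaled basis vectors gives (-14, 4, 1).

(-14, 4, 1)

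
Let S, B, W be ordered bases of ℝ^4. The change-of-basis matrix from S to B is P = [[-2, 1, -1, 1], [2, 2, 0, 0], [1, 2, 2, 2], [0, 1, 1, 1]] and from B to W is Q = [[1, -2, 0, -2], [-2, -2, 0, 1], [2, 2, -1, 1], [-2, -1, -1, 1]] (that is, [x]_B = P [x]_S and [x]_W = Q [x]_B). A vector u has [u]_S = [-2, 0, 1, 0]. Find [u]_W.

First [u]_B = P [u]_S = [3, -4, 0, 1].
Then [u]_W = Q [u]_B = [9, 3, -1, -1].

[9, 3, -1, -1]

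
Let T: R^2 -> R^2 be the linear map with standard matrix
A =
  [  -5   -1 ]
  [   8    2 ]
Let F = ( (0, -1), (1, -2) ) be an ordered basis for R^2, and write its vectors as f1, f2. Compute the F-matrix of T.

Let P have columns f1, f2. Then [T]_F = P^(-1) A P.
Here det P = 1, so P^(-1) is integer; computing A P first and then P^(-1)(A P) gives [[0, 2], [1, -3]].

[[0, 2], [1, -3]]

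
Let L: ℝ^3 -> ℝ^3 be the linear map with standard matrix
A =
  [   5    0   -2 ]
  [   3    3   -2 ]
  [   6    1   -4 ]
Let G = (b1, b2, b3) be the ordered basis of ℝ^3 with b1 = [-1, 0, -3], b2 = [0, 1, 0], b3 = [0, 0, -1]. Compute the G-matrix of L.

Let P have columns b1, ..., b3. Then [L]_G = P^(-1) A P.
Here det P = 1, so P^(-1) is integer; computing A P first and then P^(-1)(A P) gives [[-1, 0, -2], [3, 3, 2], [-3, -1, 2]].

[[-1, 0, -2], [3, 3, 2], [-3, -1, 2]]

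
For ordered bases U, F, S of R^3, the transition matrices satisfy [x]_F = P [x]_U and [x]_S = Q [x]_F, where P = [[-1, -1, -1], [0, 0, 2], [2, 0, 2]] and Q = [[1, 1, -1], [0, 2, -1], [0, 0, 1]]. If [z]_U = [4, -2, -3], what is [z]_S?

First [z]_F = P [z]_U = [1, -6, 2].
Then [z]_S = Q [z]_F = [-7, -14, 2].

[-7, -14, 2]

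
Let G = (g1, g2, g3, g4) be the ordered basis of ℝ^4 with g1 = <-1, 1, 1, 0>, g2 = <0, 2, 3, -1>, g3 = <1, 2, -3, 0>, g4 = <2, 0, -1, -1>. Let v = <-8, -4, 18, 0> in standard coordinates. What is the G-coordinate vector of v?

<2, 1, -4, -1>

[v]_G is the unique c with M c = v, where M has columns g1, ..., g4.
Row-reducing the augmented matrix [M | v] gives c = (2, 1, -4, -1).
Check: 2g1 + g2 - 4g3 - g4 = <-8, -4, 18, 0>.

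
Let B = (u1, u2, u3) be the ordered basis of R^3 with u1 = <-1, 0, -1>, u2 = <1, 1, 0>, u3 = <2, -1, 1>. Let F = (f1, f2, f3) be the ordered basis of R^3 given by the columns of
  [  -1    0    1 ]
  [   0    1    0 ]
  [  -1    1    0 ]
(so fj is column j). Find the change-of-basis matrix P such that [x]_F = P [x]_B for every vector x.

[[1, 1, -2], [0, 1, -1], [0, 2, 0]]

Column j of P is [uj]_F, since P maps B-coordinates to F-coordinates.
Expressing u1 in F: u1 = f1 + 0·f2 + 0·f3, so column 1 of P is <1, 0, 0>.
Doing the same for each uj gives P = [[1, 1, -2], [0, 1, -1], [0, 2, 0]].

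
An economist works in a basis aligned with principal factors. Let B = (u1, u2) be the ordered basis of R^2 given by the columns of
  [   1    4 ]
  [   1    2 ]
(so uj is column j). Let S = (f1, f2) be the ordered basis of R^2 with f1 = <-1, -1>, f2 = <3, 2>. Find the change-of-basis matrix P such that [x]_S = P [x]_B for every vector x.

[[-1, 2], [0, 2]]

Take x = uj: its B-coordinates are the j-th standard unit vector, so P e_j — column j of P — equals [uj]_S.
u1 = -f1 + 0·f2, giving column 1 = <-1, 0>; repeating for each j gives P = [[-1, 2], [0, 2]].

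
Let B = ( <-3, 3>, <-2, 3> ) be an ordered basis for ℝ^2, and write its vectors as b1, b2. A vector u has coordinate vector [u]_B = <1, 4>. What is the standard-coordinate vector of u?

<-11, 15>

By definition u = b1 + 4b2.
Summing componentwise gives <-11, 15>.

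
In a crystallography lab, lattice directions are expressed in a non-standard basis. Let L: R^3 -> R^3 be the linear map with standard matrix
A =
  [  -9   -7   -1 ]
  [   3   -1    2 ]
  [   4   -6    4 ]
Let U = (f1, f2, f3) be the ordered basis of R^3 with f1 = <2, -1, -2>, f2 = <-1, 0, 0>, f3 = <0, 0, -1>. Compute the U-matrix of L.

[[-3, 3, 2], [3, -3, 3], [0, -2, 0]]

The j-th column of [L]_U is [L(fj)]_U.
L(f1) = A f1 = <-9, 3, 6> = -3f1 + 3f2 + 0·f3, so column 1 is <-3, 3, 0>.
Repeating for f2, f3 and assembling the columns gives [[-3, 3, 2], [3, -3, 3], [0, -2, 0]].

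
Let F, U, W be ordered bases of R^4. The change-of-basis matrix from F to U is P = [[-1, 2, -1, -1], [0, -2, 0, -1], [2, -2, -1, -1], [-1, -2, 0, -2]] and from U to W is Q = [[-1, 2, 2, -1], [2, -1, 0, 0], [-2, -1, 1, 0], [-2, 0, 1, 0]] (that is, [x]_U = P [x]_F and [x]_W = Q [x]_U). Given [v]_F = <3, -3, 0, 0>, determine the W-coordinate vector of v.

Composing the changes, [v]_W = Q P [v]_F.
Q P = [[6, -8, -1, -1], [-2, 6, -2, -1], [4, -4, 1, 2], [4, -6, 1, 1]]; applying this to <3, -3, 0, 0> gives <42, -24, 24, 30>.

<42, -24, 24, 30>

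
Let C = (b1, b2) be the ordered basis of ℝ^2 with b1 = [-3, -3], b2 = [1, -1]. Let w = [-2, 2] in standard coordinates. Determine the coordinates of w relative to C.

[0, -2]

We seek scalars with c_1 b1 + c_2 b2 = w; equivalently solve M c = w where the columns of M are b1, b2.
System: -3c_1 + c_2 = -2, -3c_1 - c_2 = 2; solving gives c_1 = 0, c_2 = -2.
Check: 0·b1 - 2b2 = [-2, 2].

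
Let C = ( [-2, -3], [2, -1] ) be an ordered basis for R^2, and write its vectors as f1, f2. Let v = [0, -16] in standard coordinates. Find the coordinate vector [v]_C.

Write v = c_1 f1 + c_2 f2 and solve for the c_i.
System: -2c_1 + 2c_2 = 0, -3c_1 - c_2 = -16; solving gives c_1 = 4, c_2 = 4.
Check: 4f1 + 4f2 = [0, -16].

[4, 4]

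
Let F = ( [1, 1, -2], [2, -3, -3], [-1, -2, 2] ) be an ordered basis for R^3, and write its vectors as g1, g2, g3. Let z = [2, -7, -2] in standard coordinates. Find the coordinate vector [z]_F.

[-3, 2, -1]

[z]_F is the unique c with M c = z, where M has columns g1, ..., g3.
Row-reducing the augmented matrix [M | z] gives c = (-3, 2, -1).
Check: -3g1 + 2g2 - g3 = [2, -7, -2].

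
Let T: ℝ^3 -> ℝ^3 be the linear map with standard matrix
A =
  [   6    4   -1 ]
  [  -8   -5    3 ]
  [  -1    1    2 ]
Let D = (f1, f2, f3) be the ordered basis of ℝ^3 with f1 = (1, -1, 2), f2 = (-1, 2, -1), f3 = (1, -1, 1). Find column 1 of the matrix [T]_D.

Column 1 of [T]_D is the D-coordinate vector of T(f1).
In standard coordinates T(f1) = A f1 = (0, 3, 2).
Converting to D: (0, 3, 2) = 2f1 + 3f2 + f3, so the coordinate vector is (2, 3, 1).

(2, 3, 1)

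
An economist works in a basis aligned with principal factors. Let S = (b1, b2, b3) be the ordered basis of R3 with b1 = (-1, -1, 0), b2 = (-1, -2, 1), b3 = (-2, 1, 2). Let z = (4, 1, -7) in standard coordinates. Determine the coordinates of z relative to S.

(3, -3, -2)

[z]_S is the unique c with M c = z, where M has columns b1, ..., b3.
Gaussian elimination on [M | z] yields c = (3, -3, -2).
Check: 3b1 - 3b2 - 2b3 = (4, 1, -7).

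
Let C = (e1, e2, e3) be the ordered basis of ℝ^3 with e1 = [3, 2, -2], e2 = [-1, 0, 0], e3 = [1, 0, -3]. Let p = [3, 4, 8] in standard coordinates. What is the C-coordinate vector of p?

[p]_C is the unique c with M c = p, where M has columns e1, ..., e3.
Solving this 3x3 system gives c = (2, -1, -4).
Check: 2e1 - e2 - 4e3 = [3, 4, 8].

[2, -1, -4]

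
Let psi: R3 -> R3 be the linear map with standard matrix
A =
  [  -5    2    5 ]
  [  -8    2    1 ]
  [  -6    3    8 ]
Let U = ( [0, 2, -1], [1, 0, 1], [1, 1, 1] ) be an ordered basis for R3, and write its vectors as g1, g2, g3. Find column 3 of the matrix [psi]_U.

Compute psi(g3) = A g3 = [2, -5, 5] in standard coordinates.
Then write this in U-coordinates: solve for y in y_1 g1 + ... + y_3 g3 = [2, -5, 5].
This gives y = [-3, 1, 1], which is column 3 of [psi]_U.

[-3, 1, 1]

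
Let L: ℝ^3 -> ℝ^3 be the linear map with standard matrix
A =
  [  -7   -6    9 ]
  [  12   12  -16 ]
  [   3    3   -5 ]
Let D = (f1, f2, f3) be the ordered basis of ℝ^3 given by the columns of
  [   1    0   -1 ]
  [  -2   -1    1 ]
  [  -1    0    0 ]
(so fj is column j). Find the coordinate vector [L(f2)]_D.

(3, 3, -3)

Column 2 of [L]_D is the D-coordinate vector of L(f2).
In standard coordinates L(f2) = A f2 = (6, -12, -3).
Converting to D: (6, -12, -3) = 3f1 + 3f2 - 3f3, so the coordinate vector is (3, 3, -3).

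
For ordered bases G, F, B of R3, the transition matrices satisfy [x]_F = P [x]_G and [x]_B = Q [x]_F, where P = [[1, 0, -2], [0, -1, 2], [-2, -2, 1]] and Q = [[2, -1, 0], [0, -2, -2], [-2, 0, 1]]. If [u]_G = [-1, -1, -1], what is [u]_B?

Composing the changes, [u]_B = Q P [u]_G.
Q P = [[2, 1, -6], [4, 6, -6], [-4, -2, 5]]; applying this to [-1, -1, -1] gives [3, -4, 1].

[3, -4, 1]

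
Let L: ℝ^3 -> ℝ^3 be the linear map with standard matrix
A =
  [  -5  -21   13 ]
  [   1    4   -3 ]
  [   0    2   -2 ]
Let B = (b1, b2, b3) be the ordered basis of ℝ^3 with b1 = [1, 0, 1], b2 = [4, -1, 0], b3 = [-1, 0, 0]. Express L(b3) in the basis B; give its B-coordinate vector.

[0, 1, -1]

Compute L(b3) = A b3 = [5, -1, 0] in standard coordinates.
Then write this in B-coordinates: solve for y in y_1 b1 + ... + y_3 b3 = [5, -1, 0].
This gives y = [0, 1, -1], which is column 3 of [L]_B.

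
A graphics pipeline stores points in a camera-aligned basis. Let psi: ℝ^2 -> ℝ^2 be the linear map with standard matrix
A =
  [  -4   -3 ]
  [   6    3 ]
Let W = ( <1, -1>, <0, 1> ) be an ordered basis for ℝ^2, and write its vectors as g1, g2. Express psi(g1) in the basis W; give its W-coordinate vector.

<-1, 2>

Compute psi(g1) = A g1 = <-1, 3> in standard coordinates.
Then write this in W-coordinates: solve for y in y_1 g1 + y_2 g2 = <-1, 3>.
This gives y = <-1, 2>, which is column 1 of [psi]_W.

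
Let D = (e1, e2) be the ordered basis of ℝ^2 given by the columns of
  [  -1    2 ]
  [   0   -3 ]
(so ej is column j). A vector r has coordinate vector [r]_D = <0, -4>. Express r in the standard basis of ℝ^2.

<-8, 12>

The coordinates say r = 0·e1 - 4e2; adding the scaled basis vectors gives <-8, 12>.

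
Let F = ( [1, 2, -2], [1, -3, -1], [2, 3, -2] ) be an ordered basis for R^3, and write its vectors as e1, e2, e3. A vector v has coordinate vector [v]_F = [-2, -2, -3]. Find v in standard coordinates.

[-10, -7, 12]

v = M [v]_F, where M has columns e1, ..., e3.
Carrying out the matrix-vector product, v = [-10, -7, 12].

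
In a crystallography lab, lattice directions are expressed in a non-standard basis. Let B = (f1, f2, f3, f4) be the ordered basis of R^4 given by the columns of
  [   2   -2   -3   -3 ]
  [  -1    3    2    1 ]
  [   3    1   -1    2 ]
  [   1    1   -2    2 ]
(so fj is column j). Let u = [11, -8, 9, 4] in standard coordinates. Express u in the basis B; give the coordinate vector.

[3, -1, -1, 0]

Write u = c_1 f1 + ... + c_4 f4 and solve for the c_i.
Row-reducing the augmented matrix [M | u] gives c = (3, -1, -1, 0).
Check: 3f1 - f2 - f3 + 0·f4 = [11, -8, 9, 4].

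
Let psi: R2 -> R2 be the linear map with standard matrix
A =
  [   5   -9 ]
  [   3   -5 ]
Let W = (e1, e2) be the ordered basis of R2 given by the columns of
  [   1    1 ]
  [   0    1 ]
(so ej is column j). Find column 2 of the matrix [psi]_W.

[-2, -2]

Column 2 of [psi]_W is the W-coordinate vector of psi(e2).
In standard coordinates psi(e2) = A e2 = [-4, -2].
Converting to W: [-4, -2] = -2e1 - 2e2, so the coordinate vector is [-2, -2].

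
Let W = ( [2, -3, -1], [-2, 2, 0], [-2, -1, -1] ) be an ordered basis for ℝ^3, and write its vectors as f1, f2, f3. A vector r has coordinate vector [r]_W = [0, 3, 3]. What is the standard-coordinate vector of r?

By definition r = 0·f1 + 3f2 + 3f3.
Summing componentwise gives [-12, 3, -3].

[-12, 3, -3]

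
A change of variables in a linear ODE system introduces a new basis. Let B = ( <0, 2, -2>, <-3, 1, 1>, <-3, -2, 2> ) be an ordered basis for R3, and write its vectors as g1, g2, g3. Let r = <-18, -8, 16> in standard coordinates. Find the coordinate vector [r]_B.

<-4, 4, 2>

[r]_B is the unique c with M c = r, where M has columns g1, ..., g3.
Row-reducing the augmented matrix [M | r] gives c = (-4, 4, 2).
Check: -4g1 + 4g2 + 2g3 = <-18, -8, 16>.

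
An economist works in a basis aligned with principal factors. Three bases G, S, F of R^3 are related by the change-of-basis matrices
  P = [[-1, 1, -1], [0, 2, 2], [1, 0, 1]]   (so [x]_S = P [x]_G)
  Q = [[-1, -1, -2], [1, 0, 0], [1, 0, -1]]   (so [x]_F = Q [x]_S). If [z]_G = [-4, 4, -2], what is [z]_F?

Composing the changes, [z]_F = Q P [z]_G.
Q P = [[-1, -3, -3], [-1, 1, -1], [-2, 1, -2]]; applying this to [-4, 4, -2] gives [-2, 10, 16].

[-2, 10, 16]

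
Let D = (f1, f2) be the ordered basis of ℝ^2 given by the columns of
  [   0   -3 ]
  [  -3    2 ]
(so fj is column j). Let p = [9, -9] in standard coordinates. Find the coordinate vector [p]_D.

Write p = c_1 f1 + c_2 f2 and solve for the c_i.
System: 0c_1 - 3c_2 = 9, -3c_1 + 2c_2 = -9; solving gives c_1 = 1, c_2 = -3.
Check: f1 - 3f2 = [9, -9].

[1, -3]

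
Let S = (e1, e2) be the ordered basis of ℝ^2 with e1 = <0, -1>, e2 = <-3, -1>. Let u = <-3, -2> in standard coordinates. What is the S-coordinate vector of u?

<1, 1>

Write u = c_1 e1 + c_2 e2 and solve for the c_i.
System: 0c_1 - 3c_2 = -3, -c_1 - c_2 = -2; solving gives c_1 = 1, c_2 = 1.
Check: e1 + e2 = <-3, -2>.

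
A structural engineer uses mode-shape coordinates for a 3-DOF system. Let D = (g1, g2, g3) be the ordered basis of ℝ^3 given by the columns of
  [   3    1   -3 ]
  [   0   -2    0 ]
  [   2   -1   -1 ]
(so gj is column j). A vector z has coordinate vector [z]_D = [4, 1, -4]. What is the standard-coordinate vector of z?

[25, -2, 11]

By definition z = 4g1 + g2 - 4g3.
Summing componentwise gives [25, -2, 11].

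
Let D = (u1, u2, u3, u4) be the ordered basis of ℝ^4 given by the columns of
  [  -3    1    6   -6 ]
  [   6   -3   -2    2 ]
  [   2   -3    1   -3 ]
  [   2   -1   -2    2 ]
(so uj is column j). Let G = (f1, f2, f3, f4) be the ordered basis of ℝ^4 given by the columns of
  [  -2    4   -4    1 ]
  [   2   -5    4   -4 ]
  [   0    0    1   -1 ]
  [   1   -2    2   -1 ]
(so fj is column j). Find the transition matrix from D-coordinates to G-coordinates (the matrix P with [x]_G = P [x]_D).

Column j of P is [uj]_G, since P maps D-coordinates to G-coordinates.
Expressing u1 in G: u1 = -f1 + 0·f2 + f3 - f4, so column 1 of P is (-1, 0, 1, -1).
Doing the same for each uj gives P = [[-1, 2, 2, 2], [0, -1, 2, -2], [1, -2, -1, -1], [-1, 1, -2, 2]].

[[-1, 2, 2, 2], [0, -1, 2, -2], [1, -2, -1, -1], [-1, 1, -2, 2]]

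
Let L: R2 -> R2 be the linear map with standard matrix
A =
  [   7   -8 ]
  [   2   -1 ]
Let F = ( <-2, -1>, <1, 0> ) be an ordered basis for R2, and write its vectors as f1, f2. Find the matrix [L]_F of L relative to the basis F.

[[3, -2], [0, 3]]

The j-th column of [L]_F is [L(fj)]_F.
L(f1) = A f1 = <-6, -3> = 3f1 + 0·f2, so column 1 is <3, 0>.
Repeating for f2 and assembling the columns gives [[3, -2], [0, 3]].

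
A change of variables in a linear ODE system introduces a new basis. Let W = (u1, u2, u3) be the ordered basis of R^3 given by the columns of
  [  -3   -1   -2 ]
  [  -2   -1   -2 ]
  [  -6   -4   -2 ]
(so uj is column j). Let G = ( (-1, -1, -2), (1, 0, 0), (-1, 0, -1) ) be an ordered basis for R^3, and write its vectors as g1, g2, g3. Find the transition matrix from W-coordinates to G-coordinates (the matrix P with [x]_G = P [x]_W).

Column j of P is [uj]_G, since P maps W-coordinates to G-coordinates.
Expressing u1 in G: u1 = 2g1 + g2 + 2g3, so column 1 of P is (2, 1, 2).
Doing the same for each uj gives P = [[2, 1, 2], [1, 2, -2], [2, 2, -2]].

[[2, 1, 2], [1, 2, -2], [2, 2, -2]]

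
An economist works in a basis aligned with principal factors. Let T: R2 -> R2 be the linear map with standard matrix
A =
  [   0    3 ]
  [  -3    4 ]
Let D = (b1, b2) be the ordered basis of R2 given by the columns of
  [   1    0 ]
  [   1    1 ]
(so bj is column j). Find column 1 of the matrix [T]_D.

Column 1 of [T]_D is the D-coordinate vector of T(b1).
In standard coordinates T(b1) = A b1 = [3, 1].
Converting to D: [3, 1] = 3b1 - 2b2, so the coordinate vector is [3, -2].

[3, -2]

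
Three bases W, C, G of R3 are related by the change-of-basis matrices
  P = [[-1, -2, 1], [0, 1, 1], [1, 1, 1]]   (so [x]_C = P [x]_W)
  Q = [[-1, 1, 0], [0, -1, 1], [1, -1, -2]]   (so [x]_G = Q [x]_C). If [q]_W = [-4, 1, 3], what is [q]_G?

[-1, -4, 1]

First [q]_C = P [q]_W = [5, 4, 0].
Then [q]_G = Q [q]_C = [-1, -4, 1].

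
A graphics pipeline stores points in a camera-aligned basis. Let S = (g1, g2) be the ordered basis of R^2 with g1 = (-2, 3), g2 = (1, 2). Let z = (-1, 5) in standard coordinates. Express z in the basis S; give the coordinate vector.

(1, 1)

Write z = c_1 g1 + c_2 g2 and solve for the c_i.
System: -2c_1 + c_2 = -1, 3c_1 + 2c_2 = 5; solving gives c_1 = 1, c_2 = 1.
Check: g1 + g2 = (-1, 5).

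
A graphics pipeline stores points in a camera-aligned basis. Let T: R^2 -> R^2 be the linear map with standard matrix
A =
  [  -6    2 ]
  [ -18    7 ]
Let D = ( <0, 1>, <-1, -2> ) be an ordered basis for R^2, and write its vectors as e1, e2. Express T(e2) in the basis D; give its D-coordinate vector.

Column 2 of [T]_D is the D-coordinate vector of T(e2).
In standard coordinates T(e2) = A e2 = <2, 4>.
Converting to D: <2, 4> = 0·e1 - 2e2, so the coordinate vector is <0, -2>.

<0, -2>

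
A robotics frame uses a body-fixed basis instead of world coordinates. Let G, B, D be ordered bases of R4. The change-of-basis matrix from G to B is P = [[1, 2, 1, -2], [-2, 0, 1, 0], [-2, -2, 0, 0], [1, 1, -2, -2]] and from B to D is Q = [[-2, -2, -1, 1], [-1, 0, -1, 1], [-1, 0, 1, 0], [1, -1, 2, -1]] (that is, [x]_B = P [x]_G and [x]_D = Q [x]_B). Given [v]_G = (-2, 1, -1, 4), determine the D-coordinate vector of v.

Composing the changes, [v]_D = Q P [v]_G.
Q P = [[5, -1, -6, 2], [2, 1, -3, 0], [-3, -4, -1, 2], [-2, -3, 2, 0]]; applying this to (-2, 1, -1, 4) gives (3, 0, 11, -1).

(3, 0, 11, -1)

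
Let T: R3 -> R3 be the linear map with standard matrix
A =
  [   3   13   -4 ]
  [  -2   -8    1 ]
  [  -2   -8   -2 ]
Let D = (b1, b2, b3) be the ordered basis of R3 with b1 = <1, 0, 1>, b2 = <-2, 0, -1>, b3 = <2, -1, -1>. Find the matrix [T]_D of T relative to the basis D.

Let P have columns b1, ..., b3. Then [T]_D = P^(-1) A P.
Here det P = 1, so P^(-1) is integer; computing A P first and then P^(-1)(A P) gives [[-3, 2, 3], [0, -1, 0], [1, -3, -3]].

[[-3, 2, 3], [0, -1, 0], [1, -3, -3]]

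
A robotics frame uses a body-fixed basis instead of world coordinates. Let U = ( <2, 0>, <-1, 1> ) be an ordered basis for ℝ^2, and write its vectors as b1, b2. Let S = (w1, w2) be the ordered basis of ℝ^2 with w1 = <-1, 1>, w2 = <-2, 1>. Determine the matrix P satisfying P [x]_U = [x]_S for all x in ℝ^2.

[[2, 1], [-2, 0]]

Column j of P is [bj]_S, since P maps U-coordinates to S-coordinates.
Expressing b1 in S: b1 = 2w1 - 2w2, so column 1 of P is <2, -2>.
Doing the same for each bj gives P = [[2, 1], [-2, 0]].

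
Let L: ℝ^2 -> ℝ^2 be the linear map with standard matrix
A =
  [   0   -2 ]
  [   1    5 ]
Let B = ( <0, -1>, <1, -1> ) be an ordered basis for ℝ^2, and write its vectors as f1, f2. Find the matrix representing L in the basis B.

[[3, 2], [2, 2]]

With P the matrix whose columns are f1, f2, [L]_B = P^(-1) A P.
Column by column: L(f1) = A f1 = <2, -5>; its B-coordinates <3, 2> give column 1.
Continuing for each basis vector yields [L]_B = [[3, 2], [2, 2]].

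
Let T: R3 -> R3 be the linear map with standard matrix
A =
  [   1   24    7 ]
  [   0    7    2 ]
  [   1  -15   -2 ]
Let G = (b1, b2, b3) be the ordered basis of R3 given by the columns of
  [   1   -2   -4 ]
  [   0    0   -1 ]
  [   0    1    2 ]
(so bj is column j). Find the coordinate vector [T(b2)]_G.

[-3, 0, -2]

Compute T(b2) = A b2 = [5, 2, -4] in standard coordinates.
Then write this in G-coordinates: solve for y in y_1 b1 + ... + y_3 b3 = [5, 2, -4].
This gives y = [-3, 0, -2], which is column 2 of [T]_G.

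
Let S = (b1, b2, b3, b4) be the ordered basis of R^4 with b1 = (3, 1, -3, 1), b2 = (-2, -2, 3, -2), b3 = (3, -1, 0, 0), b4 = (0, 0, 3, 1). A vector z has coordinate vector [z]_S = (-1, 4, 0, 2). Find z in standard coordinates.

(-11, -9, 21, -7)

The coordinates say z = -b1 + 4b2 + 0·b3 + 2b4; adding the scaled basis vectors gives (-11, -9, 21, -7).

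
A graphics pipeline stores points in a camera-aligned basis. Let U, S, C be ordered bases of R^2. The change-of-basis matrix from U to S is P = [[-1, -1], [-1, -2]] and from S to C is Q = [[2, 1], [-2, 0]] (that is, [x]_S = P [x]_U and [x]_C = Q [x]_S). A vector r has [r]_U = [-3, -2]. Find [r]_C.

[17, -10]

Composing the changes, [r]_C = Q P [r]_U.
Q P = [[-3, -4], [2, 2]]; applying this to [-3, -2] gives [17, -10].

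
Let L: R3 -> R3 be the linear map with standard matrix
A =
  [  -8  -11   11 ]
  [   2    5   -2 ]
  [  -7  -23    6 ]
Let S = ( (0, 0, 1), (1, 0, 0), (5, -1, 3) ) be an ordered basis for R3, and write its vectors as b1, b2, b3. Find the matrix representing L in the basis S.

[[0, -1, 3], [1, 2, -1], [2, -2, 1]]

With P the matrix whose columns are b1, ..., b3, [L]_S = P^(-1) A P.
Column by column: L(b1) = A b1 = (11, -2, 6); its S-coordinates (0, 1, 2) give column 1.
Continuing for each basis vector yields [L]_S = [[0, -1, 3], [1, 2, -1], [2, -2, 1]].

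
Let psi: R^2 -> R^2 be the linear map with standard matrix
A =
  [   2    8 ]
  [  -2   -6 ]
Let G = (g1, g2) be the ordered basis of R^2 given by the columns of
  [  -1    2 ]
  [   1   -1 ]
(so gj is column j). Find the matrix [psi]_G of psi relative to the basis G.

Let P have columns g1, g2. Then [psi]_G = P^(-1) A P.
Here det P = -1, so P^(-1) is integer; computing A P first and then P^(-1)(A P) gives [[-2, 0], [2, -2]].

[[-2, 0], [2, -2]]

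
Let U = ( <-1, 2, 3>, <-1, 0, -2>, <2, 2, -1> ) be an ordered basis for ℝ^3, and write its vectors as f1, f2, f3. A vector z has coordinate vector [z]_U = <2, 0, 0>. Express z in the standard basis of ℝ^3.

z = M [z]_U, where M has columns f1, ..., f3.
Carrying out the matrix-vector product, z = <-2, 4, 6>.

<-2, 4, 6>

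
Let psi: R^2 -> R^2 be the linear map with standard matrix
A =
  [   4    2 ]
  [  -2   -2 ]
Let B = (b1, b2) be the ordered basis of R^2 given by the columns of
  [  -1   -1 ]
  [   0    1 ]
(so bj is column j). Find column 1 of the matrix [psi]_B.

[2, 2]

Column 1 of [psi]_B is the B-coordinate vector of psi(b1).
In standard coordinates psi(b1) = A b1 = [-4, 2].
Converting to B: [-4, 2] = 2b1 + 2b2, so the coordinate vector is [2, 2].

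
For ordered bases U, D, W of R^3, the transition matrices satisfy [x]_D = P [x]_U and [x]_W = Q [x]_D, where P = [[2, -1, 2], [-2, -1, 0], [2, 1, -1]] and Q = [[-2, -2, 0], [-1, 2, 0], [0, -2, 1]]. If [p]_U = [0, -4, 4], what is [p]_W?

[-32, -4, -16]

First [p]_D = P [p]_U = [12, 4, -8].
Then [p]_W = Q [p]_D = [-32, -4, -16].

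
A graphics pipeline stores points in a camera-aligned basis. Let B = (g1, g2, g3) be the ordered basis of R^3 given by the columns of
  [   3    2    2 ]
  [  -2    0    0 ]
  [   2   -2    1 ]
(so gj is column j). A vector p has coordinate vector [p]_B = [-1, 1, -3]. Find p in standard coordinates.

[-7, 2, -7]

p = M [p]_B, where M has columns g1, ..., g3.
Carrying out the matrix-vector product, p = [-7, 2, -7].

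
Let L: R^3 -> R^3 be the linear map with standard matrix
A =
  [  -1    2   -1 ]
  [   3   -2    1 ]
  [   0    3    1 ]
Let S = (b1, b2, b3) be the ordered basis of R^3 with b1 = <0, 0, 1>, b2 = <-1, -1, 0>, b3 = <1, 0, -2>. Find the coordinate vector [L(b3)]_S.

Compute L(b3) = A b3 = <1, 1, -2> in standard coordinates.
Then write this in S-coordinates: solve for y in y_1 b1 + ... + y_3 b3 = <1, 1, -2>.
This gives y = <-2, -1, 0>, which is column 3 of [L]_S.

<-2, -1, 0>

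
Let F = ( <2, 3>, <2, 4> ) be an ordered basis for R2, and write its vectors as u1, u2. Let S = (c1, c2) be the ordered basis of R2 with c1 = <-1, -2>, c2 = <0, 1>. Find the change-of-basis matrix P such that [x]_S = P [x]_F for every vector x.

Take x = uj: its F-coordinates are the j-th standard unit vector, so P e_j — column j of P — equals [uj]_S.
u1 = -2c1 - c2, giving column 1 = <-2, -1>; repeating for each j gives P = [[-2, -2], [-1, 0]].

[[-2, -2], [-1, 0]]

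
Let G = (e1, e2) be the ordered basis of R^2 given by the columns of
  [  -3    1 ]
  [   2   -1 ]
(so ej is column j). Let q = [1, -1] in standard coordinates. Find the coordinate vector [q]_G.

[0, 1]

[q]_G is the unique c with M c = q, where M has columns e1, e2.
System: -3c_1 + c_2 = 1, 2c_1 - c_2 = -1; solving gives c_1 = 0, c_2 = 1.
Check: 0·e1 + e2 = [1, -1].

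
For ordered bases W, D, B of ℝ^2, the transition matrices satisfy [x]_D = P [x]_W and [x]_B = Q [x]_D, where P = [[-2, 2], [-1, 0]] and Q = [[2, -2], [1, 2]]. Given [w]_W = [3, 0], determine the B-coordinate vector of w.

[-6, -12]

Apply P to get D-coordinates [-6, -3], then Q to get B-coordinates.
The result is [w]_B = [-6, -12].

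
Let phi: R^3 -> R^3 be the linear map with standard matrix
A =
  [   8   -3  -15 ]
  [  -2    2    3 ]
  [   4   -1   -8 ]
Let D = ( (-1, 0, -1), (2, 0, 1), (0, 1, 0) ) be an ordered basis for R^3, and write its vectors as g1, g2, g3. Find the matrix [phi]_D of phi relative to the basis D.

With P the matrix whose columns are g1, ..., g3, [phi]_D = P^(-1) A P.
Column by column: phi(g1) = A g1 = (7, -1, 4); its D-coordinates (-1, 3, -1) give column 1.
Continuing for each basis vector yields [phi]_D = [[-1, 1, -1], [3, 1, -2], [-1, -1, 2]].

[[-1, 1, -1], [3, 1, -2], [-1, -1, 2]]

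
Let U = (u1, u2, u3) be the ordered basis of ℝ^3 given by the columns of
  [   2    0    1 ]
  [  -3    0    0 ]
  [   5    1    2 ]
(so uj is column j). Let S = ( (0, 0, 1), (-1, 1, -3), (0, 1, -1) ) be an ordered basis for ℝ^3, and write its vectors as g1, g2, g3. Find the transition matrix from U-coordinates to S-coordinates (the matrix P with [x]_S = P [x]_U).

Let M have columns uj and N have columns gj. Then for every x, N [x]_S = x = M [x]_U, so P = N^(-1) M.
Since det N = -1, N^(-1) has integer entries; multiplying gives P = [[-2, 1, 0], [-2, 0, -1], [-1, 0, 1]].

[[-2, 1, 0], [-2, 0, -1], [-1, 0, 1]]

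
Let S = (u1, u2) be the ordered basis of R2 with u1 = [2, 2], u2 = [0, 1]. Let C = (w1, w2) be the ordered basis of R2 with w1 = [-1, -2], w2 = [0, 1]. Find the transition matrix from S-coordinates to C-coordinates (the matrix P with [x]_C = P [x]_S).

[[-2, 0], [-2, 1]]

Let M have columns uj and N have columns wj. Then for every x, N [x]_C = x = M [x]_S, so P = N^(-1) M.
Since det N = -1, N^(-1) has integer entries; multiplying gives P = [[-2, 0], [-2, 1]].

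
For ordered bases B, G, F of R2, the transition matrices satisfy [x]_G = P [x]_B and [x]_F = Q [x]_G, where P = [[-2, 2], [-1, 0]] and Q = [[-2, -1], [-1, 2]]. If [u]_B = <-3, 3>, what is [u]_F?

Composing the changes, [u]_F = Q P [u]_B.
Q P = [[5, -4], [0, -2]]; applying this to <-3, 3> gives <-27, -6>.

<-27, -6>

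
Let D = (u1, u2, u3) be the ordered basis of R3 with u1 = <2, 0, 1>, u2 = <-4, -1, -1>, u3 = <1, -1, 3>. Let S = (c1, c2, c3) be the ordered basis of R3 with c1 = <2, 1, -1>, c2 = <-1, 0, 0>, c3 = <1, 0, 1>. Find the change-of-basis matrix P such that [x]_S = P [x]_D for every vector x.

Column j of P is [uj]_S, since P maps D-coordinates to S-coordinates.
Expressing u1 in S: u1 = 0·c1 - c2 + c3, so column 1 of P is <0, -1, 1>.
Doing the same for each uj gives P = [[0, -1, -1], [-1, 0, -1], [1, -2, 2]].

[[0, -1, -1], [-1, 0, -1], [1, -2, 2]]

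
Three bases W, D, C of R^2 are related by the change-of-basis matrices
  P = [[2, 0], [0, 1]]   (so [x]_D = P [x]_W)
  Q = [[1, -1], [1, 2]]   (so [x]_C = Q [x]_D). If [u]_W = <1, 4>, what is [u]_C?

Apply P to get D-coordinates <2, 4>, then Q to get C-coordinates.
The result is [u]_C = <-2, 10>.

<-2, 10>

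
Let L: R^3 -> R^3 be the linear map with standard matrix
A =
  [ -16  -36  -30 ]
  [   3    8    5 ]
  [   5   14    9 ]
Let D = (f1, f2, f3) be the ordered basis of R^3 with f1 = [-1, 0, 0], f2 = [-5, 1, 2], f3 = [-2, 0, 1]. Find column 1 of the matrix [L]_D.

Compute L(f1) = A f1 = [16, -3, -5] in standard coordinates.
Then write this in D-coordinates: solve for y in y_1 f1 + ... + y_3 f3 = [16, -3, -5].
This gives y = [-3, -3, 1], which is column 1 of [L]_D.

[-3, -3, 1]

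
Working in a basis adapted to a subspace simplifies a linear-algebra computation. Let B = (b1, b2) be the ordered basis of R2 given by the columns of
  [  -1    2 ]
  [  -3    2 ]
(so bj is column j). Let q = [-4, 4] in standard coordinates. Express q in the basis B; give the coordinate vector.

[-4, -4]

Write q = c_1 b1 + c_2 b2 and solve for the c_i.
System: -c_1 + 2c_2 = -4, -3c_1 + 2c_2 = 4; solving gives c_1 = -4, c_2 = -4.
Check: -4b1 - 4b2 = [-4, 4].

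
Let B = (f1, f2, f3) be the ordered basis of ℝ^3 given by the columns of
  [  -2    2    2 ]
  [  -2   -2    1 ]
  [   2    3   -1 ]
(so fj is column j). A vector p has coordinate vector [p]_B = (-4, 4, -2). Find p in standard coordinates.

p = M [p]_B, where M has columns f1, ..., f3.
Carrying out the matrix-vector product, p = (12, -2, 6).

(12, -2, 6)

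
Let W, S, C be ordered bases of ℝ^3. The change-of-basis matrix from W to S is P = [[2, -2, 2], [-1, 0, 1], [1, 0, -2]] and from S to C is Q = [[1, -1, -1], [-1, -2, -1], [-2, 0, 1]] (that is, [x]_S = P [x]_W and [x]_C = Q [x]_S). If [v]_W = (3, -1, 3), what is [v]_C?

Apply P to get S-coordinates (14, 0, -3), then Q to get C-coordinates.
The result is [v]_C = (17, -11, -31).

(17, -11, -31)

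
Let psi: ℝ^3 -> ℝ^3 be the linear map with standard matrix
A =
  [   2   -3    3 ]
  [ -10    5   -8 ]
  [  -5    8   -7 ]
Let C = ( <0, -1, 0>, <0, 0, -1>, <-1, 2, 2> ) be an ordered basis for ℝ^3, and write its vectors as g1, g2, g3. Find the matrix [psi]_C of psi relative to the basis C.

[[-1, -2, 0], [2, -1, -3], [-3, 3, 2]]

The j-th column of [psi]_C is [psi(gj)]_C.
psi(g1) = A g1 = <3, -5, -8> = -g1 + 2g2 - 3g3, so column 1 is <-1, 2, -3>.
Repeating for g2, g3 and assembling the columns gives [[-1, -2, 0], [2, -1, -3], [-3, 3, 2]].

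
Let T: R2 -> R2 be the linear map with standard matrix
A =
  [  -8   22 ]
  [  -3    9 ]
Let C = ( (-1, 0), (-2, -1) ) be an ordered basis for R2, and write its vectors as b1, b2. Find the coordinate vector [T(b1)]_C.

(-2, -3)

Compute T(b1) = A b1 = (8, 3) in standard coordinates.
Then write this in C-coordinates: solve for y in y_1 b1 + y_2 b2 = (8, 3).
This gives y = (-2, -3), which is column 1 of [T]_C.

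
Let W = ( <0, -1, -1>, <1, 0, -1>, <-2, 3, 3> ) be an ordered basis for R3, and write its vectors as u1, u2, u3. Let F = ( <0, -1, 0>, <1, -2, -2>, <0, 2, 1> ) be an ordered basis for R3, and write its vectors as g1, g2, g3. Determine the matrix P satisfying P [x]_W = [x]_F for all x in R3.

Let M have columns uj and N have columns gj. Then for every x, N [x]_F = x = M [x]_W, so P = N^(-1) M.
Since det N = 1, N^(-1) has integer entries; multiplying gives P = [[-1, 0, -1], [0, 1, -2], [-1, 1, -1]].

[[-1, 0, -1], [0, 1, -2], [-1, 1, -1]]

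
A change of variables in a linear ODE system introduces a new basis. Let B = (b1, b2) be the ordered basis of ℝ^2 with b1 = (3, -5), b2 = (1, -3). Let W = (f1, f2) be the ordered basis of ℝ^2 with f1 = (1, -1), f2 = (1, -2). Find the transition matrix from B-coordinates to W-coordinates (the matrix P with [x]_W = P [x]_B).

[[1, -1], [2, 2]]

Let M have columns bj and N have columns fj. Then for every x, N [x]_W = x = M [x]_B, so P = N^(-1) M.
Since det N = -1, N^(-1) has integer entries; multiplying gives P = [[1, -1], [2, 2]].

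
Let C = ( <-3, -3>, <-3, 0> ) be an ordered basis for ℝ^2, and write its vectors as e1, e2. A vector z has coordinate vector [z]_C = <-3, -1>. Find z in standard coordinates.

<12, 9>

By definition z = -3e1 - e2.
Summing componentwise gives <12, 9>.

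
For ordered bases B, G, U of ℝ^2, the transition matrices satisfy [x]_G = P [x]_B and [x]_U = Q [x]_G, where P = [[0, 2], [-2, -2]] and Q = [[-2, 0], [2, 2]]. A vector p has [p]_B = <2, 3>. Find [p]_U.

Apply P to get G-coordinates <6, -10>, then Q to get U-coordinates.
The result is [p]_U = <-12, -8>.

<-12, -8>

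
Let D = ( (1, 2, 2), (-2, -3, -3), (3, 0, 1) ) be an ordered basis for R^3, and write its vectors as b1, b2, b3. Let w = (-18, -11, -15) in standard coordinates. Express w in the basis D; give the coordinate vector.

(-4, 1, -4)

[w]_D is the unique c with M c = w, where M has columns b1, ..., b3.
Row-reducing the augmented matrix [M | w] gives c = (-4, 1, -4).
Check: -4b1 + b2 - 4b3 = (-18, -11, -15).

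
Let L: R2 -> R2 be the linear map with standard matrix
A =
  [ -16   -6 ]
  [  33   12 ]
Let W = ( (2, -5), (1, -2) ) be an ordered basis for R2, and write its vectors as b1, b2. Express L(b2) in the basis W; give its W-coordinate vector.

Compute L(b2) = A b2 = (-4, 9) in standard coordinates.
Then write this in W-coordinates: solve for y in y_1 b1 + y_2 b2 = (-4, 9).
This gives y = (-1, -2), which is column 2 of [L]_W.

(-1, -2)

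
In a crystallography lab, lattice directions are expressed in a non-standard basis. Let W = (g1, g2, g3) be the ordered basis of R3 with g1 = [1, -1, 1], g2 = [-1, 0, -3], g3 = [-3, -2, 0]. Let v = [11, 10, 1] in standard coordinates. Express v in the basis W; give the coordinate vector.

Write v = c_1 g1 + ... + c_3 g3 and solve for the c_i.
Row-reducing the augmented matrix [M | v] gives c = (-2, -1, -4).
Check: -2g1 - g2 - 4g3 = [11, 10, 1].

[-2, -1, -4]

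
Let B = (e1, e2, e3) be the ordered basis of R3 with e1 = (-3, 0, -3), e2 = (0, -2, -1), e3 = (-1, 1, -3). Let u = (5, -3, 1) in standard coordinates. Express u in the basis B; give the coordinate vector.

[u]_B is the unique c with M c = u, where M has columns e1, ..., e3.
Solving this 3x3 system gives c = (-2, 2, 1).
Check: -2e1 + 2e2 + e3 = (5, -3, 1).

(-2, 2, 1)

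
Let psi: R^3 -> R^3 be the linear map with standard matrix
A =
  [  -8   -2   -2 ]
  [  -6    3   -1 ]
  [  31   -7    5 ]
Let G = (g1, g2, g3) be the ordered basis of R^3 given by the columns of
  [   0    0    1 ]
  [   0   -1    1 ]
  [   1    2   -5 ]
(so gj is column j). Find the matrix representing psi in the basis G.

[[-3, 1, 3], [-1, 3, -2], [-2, -2, 0]]

Let P have columns g1, ..., g3. Then [psi]_G = P^(-1) A P.
Here det P = 1, so P^(-1) is integer; computing A P first and then P^(-1)(A P) gives [[-3, 1, 3], [-1, 3, -2], [-2, -2, 0]].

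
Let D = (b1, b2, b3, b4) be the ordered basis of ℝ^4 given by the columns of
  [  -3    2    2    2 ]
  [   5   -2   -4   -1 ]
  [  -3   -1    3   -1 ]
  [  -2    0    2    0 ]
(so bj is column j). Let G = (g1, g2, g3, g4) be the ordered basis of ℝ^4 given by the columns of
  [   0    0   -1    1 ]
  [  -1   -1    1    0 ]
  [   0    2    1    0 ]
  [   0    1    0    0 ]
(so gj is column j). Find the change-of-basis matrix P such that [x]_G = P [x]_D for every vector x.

[[-2, 1, 1, 0], [-2, 0, 2, 0], [1, -1, -1, -1], [-2, 1, 1, 1]]

Column j of P is [bj]_G, since P maps D-coordinates to G-coordinates.
Expressing b1 in G: b1 = -2g1 - 2g2 + g3 - 2g4, so column 1 of P is [-2, -2, 1, -2].
Doing the same for each bj gives P = [[-2, 1, 1, 0], [-2, 0, 2, 0], [1, -1, -1, -1], [-2, 1, 1, 1]].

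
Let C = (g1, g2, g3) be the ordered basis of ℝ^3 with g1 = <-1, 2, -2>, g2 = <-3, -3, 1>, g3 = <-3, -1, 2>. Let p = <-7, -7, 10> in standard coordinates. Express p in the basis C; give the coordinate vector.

We seek scalars with c_1 g1 + ... + c_3 g3 = p; equivalently solve M c = p where the columns of M are g1, ..., g3.
Solving this 3x3 system gives c = (-2, 0, 3).
Check: -2g1 + 0·g2 + 3g3 = <-7, -7, 10>.

<-2, 0, 3>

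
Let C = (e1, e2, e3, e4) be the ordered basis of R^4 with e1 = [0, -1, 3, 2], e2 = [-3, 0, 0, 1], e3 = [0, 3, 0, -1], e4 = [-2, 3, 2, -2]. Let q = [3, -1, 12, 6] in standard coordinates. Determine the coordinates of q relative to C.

[4, -1, 1, 0]

We seek scalars with c_1 e1 + ... + c_4 e4 = q; equivalently solve M c = q where the columns of M are e1, ..., e4.
Gaussian elimination on [M | q] yields c = (4, -1, 1, 0).
Check: 4e1 - e2 + e3 + 0·e4 = [3, -1, 12, 6].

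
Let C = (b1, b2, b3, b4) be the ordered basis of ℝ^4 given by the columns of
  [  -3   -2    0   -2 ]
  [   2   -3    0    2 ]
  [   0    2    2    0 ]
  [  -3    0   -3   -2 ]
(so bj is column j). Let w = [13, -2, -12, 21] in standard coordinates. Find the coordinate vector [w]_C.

[-1, -2, -4, -3]

Write w = c_1 b1 + ... + c_4 b4 and solve for the c_i.
Row-reducing the augmented matrix [M | w] gives c = (-1, -2, -4, -3).
Check: -b1 - 2b2 - 4b3 - 3b4 = [13, -2, -12, 21].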